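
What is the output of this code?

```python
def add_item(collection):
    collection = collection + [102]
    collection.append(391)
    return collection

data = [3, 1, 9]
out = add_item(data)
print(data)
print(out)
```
[3, 1, 9]
[3, 1, 9, 102, 391]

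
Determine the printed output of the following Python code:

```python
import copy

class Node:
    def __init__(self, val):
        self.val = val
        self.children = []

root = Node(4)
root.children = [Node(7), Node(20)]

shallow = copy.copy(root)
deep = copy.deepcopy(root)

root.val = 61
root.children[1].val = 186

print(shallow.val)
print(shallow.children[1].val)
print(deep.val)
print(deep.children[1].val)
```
4
186
4
20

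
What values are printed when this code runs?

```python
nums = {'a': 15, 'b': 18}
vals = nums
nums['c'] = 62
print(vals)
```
{'a': 15, 'b': 18, 'c': 62}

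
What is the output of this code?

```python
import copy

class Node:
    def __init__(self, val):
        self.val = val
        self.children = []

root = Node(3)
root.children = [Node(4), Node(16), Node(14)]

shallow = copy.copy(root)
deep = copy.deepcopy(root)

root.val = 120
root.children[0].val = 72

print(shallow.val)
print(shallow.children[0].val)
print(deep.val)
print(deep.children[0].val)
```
3
72
3
4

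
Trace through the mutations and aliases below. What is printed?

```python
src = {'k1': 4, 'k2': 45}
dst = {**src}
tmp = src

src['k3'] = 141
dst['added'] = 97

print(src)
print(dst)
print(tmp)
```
{'k1': 4, 'k2': 45, 'k3': 141}
{'k1': 4, 'k2': 45, 'added': 97}
{'k1': 4, 'k2': 45, 'k3': 141}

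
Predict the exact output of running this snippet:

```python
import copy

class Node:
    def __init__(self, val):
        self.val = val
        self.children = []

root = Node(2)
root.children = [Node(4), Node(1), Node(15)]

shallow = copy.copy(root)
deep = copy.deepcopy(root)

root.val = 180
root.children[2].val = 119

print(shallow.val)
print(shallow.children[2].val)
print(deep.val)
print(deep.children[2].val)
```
2
119
2
15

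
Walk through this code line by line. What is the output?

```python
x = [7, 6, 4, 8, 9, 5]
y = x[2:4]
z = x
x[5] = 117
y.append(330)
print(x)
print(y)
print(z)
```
[7, 6, 4, 8, 9, 117]
[4, 8, 330]
[7, 6, 4, 8, 9, 117]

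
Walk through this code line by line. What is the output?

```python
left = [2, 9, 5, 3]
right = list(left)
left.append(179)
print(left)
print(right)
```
[2, 9, 5, 3, 179]
[2, 9, 5, 3]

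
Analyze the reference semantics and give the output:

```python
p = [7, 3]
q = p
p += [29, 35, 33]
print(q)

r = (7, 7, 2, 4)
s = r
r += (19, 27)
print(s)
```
[7, 3, 29, 35, 33]
(7, 7, 2, 4)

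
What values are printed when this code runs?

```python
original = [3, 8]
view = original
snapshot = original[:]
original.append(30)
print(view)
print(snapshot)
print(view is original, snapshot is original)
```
[3, 8, 30]
[3, 8]
True False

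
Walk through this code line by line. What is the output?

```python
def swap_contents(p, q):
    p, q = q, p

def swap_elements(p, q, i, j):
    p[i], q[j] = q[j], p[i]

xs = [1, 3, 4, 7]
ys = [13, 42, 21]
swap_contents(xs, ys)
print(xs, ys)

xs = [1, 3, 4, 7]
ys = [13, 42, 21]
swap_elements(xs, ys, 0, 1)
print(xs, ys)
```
[1, 3, 4, 7] [13, 42, 21]
[42, 3, 4, 7] [13, 1, 21]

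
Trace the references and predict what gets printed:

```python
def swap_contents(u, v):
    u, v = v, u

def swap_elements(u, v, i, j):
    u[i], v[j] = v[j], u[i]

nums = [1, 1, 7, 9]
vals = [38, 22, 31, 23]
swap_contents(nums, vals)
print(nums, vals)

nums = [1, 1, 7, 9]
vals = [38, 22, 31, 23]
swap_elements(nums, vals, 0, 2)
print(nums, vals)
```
[1, 1, 7, 9] [38, 22, 31, 23]
[31, 1, 7, 9] [38, 22, 1, 23]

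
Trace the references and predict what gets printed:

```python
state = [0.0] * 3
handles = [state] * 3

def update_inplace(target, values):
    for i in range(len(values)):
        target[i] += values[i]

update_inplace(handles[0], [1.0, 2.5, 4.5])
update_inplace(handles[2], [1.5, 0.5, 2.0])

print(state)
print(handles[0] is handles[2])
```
[2.5, 3.0, 6.5]
True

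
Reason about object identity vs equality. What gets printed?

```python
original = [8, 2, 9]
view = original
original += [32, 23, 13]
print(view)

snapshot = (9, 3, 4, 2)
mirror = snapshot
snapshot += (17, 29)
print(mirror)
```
[8, 2, 9, 32, 23, 13]
(9, 3, 4, 2)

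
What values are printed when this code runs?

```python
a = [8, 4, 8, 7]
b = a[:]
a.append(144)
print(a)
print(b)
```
[8, 4, 8, 7, 144]
[8, 4, 8, 7]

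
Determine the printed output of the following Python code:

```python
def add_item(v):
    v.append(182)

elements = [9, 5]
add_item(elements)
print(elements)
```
[9, 5, 182]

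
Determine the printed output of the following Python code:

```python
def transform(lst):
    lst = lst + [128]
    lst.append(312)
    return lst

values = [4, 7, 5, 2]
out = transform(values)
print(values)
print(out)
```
[4, 7, 5, 2]
[4, 7, 5, 2, 128, 312]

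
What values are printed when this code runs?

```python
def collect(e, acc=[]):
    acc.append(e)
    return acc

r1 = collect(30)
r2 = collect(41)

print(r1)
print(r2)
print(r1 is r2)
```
[30, 41]
[30, 41]
True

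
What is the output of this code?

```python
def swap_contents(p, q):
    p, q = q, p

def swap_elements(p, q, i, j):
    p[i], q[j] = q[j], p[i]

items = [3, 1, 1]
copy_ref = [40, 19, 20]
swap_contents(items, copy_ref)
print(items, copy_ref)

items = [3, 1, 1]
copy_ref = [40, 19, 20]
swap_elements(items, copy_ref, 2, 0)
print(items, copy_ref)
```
[3, 1, 1] [40, 19, 20]
[3, 1, 40] [1, 19, 20]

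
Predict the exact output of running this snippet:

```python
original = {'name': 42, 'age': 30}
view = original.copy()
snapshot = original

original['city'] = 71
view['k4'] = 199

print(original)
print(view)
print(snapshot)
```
{'name': 42, 'age': 30, 'city': 71}
{'name': 42, 'age': 30, 'k4': 199}
{'name': 42, 'age': 30, 'city': 71}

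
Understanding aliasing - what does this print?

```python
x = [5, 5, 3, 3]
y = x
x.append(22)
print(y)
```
[5, 5, 3, 3, 22]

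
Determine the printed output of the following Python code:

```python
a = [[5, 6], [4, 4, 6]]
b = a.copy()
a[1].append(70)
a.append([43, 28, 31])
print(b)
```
[[5, 6], [4, 4, 6, 70]]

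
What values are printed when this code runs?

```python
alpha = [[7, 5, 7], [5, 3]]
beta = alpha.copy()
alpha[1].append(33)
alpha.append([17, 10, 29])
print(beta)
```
[[7, 5, 7], [5, 3, 33]]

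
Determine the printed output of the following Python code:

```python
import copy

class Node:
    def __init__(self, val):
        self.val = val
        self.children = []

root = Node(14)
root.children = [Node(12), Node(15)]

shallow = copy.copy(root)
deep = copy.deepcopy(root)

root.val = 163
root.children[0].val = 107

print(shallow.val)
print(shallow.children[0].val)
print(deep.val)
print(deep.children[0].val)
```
14
107
14
12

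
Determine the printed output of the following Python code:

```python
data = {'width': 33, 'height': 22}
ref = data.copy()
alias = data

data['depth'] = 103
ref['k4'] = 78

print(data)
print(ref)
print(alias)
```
{'width': 33, 'height': 22, 'depth': 103}
{'width': 33, 'height': 22, 'k4': 78}
{'width': 33, 'height': 22, 'depth': 103}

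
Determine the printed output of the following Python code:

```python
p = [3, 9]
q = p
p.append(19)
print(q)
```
[3, 9, 19]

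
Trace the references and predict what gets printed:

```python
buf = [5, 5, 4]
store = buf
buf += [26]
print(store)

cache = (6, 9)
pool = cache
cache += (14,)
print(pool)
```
[5, 5, 4, 26]
(6, 9)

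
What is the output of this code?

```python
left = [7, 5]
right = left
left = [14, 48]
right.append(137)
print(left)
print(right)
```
[14, 48]
[7, 5, 137]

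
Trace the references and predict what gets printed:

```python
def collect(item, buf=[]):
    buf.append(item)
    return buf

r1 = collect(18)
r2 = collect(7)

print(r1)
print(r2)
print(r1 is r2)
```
[18, 7]
[18, 7]
True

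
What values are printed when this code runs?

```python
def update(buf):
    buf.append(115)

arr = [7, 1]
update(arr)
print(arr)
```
[7, 1, 115]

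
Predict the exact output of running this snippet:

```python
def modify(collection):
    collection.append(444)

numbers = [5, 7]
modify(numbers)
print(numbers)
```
[5, 7, 444]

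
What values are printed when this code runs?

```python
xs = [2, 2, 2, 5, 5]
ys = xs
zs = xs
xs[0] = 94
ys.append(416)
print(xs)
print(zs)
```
[94, 2, 2, 5, 5, 416]
[94, 2, 2, 5, 5, 416]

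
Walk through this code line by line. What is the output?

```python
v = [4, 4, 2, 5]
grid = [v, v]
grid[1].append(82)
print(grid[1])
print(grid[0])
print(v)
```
[4, 4, 2, 5, 82]
[4, 4, 2, 5, 82]
[4, 4, 2, 5, 82]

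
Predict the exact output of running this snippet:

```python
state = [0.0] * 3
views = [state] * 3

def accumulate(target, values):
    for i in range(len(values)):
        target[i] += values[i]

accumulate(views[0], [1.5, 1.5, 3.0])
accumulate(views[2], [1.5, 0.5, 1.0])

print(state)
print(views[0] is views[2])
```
[3.0, 2.0, 4.0]
True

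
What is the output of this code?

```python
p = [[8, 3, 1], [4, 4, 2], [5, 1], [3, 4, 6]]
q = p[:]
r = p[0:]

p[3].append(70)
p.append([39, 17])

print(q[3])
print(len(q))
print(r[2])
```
[3, 4, 6, 70]
4
[5, 1]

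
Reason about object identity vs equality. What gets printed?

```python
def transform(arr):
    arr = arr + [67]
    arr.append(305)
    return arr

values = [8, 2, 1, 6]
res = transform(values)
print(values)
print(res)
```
[8, 2, 1, 6]
[8, 2, 1, 6, 67, 305]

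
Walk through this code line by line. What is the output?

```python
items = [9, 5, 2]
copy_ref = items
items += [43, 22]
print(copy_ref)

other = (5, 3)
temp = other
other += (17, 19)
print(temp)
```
[9, 5, 2, 43, 22]
(5, 3)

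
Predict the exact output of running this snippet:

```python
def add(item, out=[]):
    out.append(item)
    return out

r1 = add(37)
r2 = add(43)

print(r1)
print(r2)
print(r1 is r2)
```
[37, 43]
[37, 43]
True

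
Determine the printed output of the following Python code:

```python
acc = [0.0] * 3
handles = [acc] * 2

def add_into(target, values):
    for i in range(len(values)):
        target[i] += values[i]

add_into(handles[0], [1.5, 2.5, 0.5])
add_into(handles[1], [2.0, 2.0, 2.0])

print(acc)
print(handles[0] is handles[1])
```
[3.5, 4.5, 2.5]
True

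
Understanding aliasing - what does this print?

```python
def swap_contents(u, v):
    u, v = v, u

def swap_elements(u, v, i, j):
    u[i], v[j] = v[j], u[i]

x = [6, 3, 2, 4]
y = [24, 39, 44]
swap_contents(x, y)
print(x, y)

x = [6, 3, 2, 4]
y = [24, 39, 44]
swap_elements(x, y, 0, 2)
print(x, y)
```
[6, 3, 2, 4] [24, 39, 44]
[44, 3, 2, 4] [24, 39, 6]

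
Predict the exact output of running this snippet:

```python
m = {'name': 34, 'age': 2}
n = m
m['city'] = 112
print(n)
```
{'name': 34, 'age': 2, 'city': 112}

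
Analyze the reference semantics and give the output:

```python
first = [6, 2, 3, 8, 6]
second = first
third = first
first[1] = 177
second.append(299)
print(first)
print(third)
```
[6, 177, 3, 8, 6, 299]
[6, 177, 3, 8, 6, 299]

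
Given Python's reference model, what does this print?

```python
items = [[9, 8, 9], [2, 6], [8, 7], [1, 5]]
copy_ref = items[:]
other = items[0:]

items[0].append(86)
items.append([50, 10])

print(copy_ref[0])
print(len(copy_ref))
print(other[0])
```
[9, 8, 9, 86]
4
[9, 8, 9, 86]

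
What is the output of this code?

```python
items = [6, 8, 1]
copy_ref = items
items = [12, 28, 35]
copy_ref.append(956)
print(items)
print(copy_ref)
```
[12, 28, 35]
[6, 8, 1, 956]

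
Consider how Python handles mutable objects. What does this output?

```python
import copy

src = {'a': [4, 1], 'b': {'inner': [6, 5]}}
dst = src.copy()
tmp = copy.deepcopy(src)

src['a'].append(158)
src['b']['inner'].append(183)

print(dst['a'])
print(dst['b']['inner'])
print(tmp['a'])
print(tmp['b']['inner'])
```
[4, 1, 158]
[6, 5, 183]
[4, 1]
[6, 5]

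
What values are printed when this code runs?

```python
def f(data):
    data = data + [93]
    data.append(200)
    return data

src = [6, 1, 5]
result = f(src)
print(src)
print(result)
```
[6, 1, 5]
[6, 1, 5, 93, 200]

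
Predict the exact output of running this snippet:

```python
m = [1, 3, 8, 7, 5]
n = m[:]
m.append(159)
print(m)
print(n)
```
[1, 3, 8, 7, 5, 159]
[1, 3, 8, 7, 5]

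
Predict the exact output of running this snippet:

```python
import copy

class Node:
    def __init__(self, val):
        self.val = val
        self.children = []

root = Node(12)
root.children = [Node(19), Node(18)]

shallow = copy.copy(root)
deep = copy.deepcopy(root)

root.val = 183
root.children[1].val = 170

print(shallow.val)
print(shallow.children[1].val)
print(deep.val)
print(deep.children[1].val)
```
12
170
12
18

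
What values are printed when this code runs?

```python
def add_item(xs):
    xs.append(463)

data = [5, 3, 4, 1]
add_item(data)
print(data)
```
[5, 3, 4, 1, 463]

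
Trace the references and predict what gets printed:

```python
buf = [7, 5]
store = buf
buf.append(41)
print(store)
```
[7, 5, 41]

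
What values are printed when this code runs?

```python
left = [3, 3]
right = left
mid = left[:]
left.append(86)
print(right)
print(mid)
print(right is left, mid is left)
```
[3, 3, 86]
[3, 3]
True False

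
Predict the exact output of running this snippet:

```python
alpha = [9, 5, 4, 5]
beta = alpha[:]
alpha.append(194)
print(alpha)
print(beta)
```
[9, 5, 4, 5, 194]
[9, 5, 4, 5]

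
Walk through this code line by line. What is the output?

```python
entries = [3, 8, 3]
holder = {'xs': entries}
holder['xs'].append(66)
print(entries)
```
[3, 8, 3, 66]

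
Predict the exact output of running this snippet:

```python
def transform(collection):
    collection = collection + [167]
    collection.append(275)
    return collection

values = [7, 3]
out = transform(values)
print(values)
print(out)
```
[7, 3]
[7, 3, 167, 275]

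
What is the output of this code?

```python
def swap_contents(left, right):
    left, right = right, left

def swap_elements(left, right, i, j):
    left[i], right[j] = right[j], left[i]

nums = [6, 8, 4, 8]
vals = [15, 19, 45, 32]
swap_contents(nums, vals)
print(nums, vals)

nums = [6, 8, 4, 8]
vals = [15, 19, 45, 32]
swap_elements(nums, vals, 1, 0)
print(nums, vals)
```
[6, 8, 4, 8] [15, 19, 45, 32]
[6, 15, 4, 8] [8, 19, 45, 32]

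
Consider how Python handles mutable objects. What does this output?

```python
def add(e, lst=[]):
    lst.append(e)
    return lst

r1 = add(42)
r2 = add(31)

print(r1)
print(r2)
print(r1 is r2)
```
[42, 31]
[42, 31]
True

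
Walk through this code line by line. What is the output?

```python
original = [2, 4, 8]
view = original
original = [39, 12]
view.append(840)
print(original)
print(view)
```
[39, 12]
[2, 4, 8, 840]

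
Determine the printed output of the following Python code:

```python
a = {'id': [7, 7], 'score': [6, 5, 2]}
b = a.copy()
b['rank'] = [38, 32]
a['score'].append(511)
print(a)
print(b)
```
{'id': [7, 7], 'score': [6, 5, 2, 511]}
{'id': [7, 7], 'score': [6, 5, 2, 511], 'rank': [38, 32]}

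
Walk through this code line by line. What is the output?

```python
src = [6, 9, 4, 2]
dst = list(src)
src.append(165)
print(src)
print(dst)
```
[6, 9, 4, 2, 165]
[6, 9, 4, 2]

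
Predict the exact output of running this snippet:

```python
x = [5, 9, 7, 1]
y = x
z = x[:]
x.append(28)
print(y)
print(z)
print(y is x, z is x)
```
[5, 9, 7, 1, 28]
[5, 9, 7, 1]
True False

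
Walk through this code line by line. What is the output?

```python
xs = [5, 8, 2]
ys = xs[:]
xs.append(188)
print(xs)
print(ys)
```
[5, 8, 2, 188]
[5, 8, 2]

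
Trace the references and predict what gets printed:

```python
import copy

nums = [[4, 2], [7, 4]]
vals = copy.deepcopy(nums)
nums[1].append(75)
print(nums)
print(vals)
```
[[4, 2], [7, 4, 75]]
[[4, 2], [7, 4]]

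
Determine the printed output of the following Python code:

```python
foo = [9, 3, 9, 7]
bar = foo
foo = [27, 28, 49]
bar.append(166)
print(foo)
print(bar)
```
[27, 28, 49]
[9, 3, 9, 7, 166]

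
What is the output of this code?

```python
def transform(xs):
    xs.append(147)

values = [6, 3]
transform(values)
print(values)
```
[6, 3, 147]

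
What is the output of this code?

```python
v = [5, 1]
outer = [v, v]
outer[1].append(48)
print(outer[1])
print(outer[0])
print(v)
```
[5, 1, 48]
[5, 1, 48]
[5, 1, 48]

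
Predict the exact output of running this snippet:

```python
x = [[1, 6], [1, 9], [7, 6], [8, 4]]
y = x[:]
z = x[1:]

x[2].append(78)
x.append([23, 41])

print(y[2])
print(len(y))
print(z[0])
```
[7, 6, 78]
4
[1, 9]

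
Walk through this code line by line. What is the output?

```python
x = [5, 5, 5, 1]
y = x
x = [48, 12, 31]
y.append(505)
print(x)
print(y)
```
[48, 12, 31]
[5, 5, 5, 1, 505]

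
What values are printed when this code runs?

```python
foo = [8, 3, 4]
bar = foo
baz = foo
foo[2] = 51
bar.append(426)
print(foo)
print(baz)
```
[8, 3, 51, 426]
[8, 3, 51, 426]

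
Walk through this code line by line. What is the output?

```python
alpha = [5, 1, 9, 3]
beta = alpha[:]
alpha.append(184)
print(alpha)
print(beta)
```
[5, 1, 9, 3, 184]
[5, 1, 9, 3]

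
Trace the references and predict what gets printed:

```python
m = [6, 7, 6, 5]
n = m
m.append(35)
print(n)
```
[6, 7, 6, 5, 35]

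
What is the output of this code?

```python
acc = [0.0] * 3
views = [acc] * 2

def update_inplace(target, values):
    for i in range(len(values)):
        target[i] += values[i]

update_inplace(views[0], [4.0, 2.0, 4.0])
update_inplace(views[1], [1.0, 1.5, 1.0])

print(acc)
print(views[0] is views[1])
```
[5.0, 3.5, 5.0]
True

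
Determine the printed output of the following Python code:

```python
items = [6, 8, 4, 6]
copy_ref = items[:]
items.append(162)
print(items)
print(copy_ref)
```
[6, 8, 4, 6, 162]
[6, 8, 4, 6]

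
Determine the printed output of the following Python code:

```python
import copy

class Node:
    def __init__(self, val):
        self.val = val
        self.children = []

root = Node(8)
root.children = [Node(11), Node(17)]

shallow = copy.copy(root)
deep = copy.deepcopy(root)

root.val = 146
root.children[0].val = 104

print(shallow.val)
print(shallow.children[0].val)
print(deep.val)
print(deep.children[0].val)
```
8
104
8
11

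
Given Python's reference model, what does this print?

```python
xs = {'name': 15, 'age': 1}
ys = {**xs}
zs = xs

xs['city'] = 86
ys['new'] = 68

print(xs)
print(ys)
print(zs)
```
{'name': 15, 'age': 1, 'city': 86}
{'name': 15, 'age': 1, 'new': 68}
{'name': 15, 'age': 1, 'city': 86}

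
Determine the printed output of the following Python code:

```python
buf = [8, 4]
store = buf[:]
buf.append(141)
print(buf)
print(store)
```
[8, 4, 141]
[8, 4]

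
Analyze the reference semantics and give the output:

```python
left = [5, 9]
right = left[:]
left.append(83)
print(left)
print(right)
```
[5, 9, 83]
[5, 9]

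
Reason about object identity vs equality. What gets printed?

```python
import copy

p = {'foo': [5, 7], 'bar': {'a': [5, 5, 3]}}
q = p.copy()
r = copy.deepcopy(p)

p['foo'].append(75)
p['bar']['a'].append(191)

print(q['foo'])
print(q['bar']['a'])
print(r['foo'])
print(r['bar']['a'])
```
[5, 7, 75]
[5, 5, 3, 191]
[5, 7]
[5, 5, 3]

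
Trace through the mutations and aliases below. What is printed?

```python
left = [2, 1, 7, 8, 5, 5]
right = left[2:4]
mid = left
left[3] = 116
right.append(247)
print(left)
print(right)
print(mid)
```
[2, 1, 7, 116, 5, 5]
[7, 8, 247]
[2, 1, 7, 116, 5, 5]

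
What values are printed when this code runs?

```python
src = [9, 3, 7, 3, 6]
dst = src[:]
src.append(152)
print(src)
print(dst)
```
[9, 3, 7, 3, 6, 152]
[9, 3, 7, 3, 6]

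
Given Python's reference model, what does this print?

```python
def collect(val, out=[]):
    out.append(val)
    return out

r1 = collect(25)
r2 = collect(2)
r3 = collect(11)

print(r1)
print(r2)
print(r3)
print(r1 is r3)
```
[25, 2, 11]
[25, 2, 11]
[25, 2, 11]
True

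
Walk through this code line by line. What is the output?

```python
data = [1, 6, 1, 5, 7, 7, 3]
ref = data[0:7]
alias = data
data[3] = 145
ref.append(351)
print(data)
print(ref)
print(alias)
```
[1, 6, 1, 145, 7, 7, 3]
[1, 6, 1, 5, 7, 7, 3, 351]
[1, 6, 1, 145, 7, 7, 3]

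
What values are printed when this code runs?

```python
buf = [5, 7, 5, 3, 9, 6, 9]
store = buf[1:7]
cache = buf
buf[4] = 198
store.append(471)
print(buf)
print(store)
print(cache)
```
[5, 7, 5, 3, 198, 6, 9]
[7, 5, 3, 9, 6, 9, 471]
[5, 7, 5, 3, 198, 6, 9]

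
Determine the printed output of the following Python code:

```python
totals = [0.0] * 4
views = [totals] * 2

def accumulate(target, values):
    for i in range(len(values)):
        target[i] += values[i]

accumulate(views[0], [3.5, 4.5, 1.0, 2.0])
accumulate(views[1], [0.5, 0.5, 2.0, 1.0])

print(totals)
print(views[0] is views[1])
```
[4.0, 5.0, 3.0, 3.0]
True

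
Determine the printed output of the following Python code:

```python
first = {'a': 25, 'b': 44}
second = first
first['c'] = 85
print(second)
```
{'a': 25, 'b': 44, 'c': 85}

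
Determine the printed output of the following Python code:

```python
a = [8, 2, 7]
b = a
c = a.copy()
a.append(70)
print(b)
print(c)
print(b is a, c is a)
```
[8, 2, 7, 70]
[8, 2, 7]
True False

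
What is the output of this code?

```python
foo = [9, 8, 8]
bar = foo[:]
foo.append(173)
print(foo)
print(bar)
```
[9, 8, 8, 173]
[9, 8, 8]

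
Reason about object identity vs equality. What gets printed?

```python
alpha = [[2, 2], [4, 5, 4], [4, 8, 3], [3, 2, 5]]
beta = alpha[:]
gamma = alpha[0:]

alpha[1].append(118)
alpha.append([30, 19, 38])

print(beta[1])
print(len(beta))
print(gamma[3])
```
[4, 5, 4, 118]
4
[3, 2, 5]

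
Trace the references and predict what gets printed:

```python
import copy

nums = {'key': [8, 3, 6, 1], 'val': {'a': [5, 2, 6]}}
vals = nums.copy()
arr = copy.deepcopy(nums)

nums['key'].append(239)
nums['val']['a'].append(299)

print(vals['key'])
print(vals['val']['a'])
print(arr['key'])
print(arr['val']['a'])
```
[8, 3, 6, 1, 239]
[5, 2, 6, 299]
[8, 3, 6, 1]
[5, 2, 6]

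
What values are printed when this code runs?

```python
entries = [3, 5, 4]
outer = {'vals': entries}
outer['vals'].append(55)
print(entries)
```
[3, 5, 4, 55]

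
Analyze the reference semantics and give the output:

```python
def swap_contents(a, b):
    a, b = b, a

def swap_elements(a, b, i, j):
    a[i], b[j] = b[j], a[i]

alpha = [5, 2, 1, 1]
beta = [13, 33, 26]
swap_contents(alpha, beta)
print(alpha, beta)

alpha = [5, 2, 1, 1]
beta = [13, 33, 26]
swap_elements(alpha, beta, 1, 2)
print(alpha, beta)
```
[5, 2, 1, 1] [13, 33, 26]
[5, 26, 1, 1] [13, 33, 2]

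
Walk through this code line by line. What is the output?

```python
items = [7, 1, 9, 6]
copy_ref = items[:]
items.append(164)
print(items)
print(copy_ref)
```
[7, 1, 9, 6, 164]
[7, 1, 9, 6]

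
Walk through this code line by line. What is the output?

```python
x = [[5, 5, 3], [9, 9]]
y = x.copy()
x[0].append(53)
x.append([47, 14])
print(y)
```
[[5, 5, 3, 53], [9, 9]]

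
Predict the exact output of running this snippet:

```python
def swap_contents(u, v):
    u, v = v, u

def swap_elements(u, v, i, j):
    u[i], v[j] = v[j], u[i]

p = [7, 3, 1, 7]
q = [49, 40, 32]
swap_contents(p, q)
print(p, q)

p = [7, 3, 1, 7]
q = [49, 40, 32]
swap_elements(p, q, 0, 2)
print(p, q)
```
[7, 3, 1, 7] [49, 40, 32]
[32, 3, 1, 7] [49, 40, 7]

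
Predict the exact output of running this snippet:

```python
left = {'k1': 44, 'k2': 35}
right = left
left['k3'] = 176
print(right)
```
{'k1': 44, 'k2': 35, 'k3': 176}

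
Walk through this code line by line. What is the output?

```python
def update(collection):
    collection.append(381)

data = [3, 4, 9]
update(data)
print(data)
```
[3, 4, 9, 381]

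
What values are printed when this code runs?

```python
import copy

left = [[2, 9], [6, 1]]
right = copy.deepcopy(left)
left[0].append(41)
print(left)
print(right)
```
[[2, 9, 41], [6, 1]]
[[2, 9], [6, 1]]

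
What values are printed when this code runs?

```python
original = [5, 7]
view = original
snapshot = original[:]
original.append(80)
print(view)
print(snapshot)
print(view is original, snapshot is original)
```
[5, 7, 80]
[5, 7]
True False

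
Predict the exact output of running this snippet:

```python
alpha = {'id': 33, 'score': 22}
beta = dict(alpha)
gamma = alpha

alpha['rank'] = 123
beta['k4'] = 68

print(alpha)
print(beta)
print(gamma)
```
{'id': 33, 'score': 22, 'rank': 123}
{'id': 33, 'score': 22, 'k4': 68}
{'id': 33, 'score': 22, 'rank': 123}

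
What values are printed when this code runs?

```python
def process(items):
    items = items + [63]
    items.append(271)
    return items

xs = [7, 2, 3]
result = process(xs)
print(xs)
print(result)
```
[7, 2, 3]
[7, 2, 3, 63, 271]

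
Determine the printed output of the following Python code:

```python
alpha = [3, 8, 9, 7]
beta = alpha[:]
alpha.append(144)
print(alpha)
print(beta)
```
[3, 8, 9, 7, 144]
[3, 8, 9, 7]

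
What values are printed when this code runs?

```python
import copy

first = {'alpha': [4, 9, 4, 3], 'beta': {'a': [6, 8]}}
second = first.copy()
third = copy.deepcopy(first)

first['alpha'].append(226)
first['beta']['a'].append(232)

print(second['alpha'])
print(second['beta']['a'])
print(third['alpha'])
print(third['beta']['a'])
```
[4, 9, 4, 3, 226]
[6, 8, 232]
[4, 9, 4, 3]
[6, 8]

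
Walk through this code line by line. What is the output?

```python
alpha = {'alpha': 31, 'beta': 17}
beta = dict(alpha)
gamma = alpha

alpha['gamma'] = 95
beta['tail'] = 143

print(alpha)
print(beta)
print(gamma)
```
{'alpha': 31, 'beta': 17, 'gamma': 95}
{'alpha': 31, 'beta': 17, 'tail': 143}
{'alpha': 31, 'beta': 17, 'gamma': 95}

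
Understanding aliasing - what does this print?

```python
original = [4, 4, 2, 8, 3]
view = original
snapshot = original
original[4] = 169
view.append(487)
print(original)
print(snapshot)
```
[4, 4, 2, 8, 169, 487]
[4, 4, 2, 8, 169, 487]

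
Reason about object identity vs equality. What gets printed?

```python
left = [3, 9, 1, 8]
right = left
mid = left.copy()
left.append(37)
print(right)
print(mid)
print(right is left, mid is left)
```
[3, 9, 1, 8, 37]
[3, 9, 1, 8]
True False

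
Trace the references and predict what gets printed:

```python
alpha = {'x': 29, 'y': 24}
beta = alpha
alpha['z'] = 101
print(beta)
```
{'x': 29, 'y': 24, 'z': 101}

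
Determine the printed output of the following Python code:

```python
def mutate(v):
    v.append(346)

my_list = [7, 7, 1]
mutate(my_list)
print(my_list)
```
[7, 7, 1, 346]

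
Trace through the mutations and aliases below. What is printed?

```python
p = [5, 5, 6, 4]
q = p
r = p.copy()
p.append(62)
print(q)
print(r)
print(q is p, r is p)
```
[5, 5, 6, 4, 62]
[5, 5, 6, 4]
True False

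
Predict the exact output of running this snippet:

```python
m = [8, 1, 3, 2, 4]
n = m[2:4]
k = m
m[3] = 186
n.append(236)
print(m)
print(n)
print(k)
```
[8, 1, 3, 186, 4]
[3, 2, 236]
[8, 1, 3, 186, 4]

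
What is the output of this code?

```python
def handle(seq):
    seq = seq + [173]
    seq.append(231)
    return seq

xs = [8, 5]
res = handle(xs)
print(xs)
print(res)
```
[8, 5]
[8, 5, 173, 231]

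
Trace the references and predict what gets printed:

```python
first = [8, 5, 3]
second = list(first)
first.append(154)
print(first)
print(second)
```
[8, 5, 3, 154]
[8, 5, 3]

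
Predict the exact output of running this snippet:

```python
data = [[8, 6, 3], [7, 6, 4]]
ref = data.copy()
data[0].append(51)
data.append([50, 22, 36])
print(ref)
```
[[8, 6, 3, 51], [7, 6, 4]]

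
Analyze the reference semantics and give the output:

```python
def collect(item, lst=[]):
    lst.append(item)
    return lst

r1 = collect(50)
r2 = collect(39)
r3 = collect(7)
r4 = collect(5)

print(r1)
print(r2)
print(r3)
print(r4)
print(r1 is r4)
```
[50, 39, 7, 5]
[50, 39, 7, 5]
[50, 39, 7, 5]
[50, 39, 7, 5]
True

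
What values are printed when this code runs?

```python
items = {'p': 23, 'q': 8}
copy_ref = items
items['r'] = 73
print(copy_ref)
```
{'p': 23, 'q': 8, 'r': 73}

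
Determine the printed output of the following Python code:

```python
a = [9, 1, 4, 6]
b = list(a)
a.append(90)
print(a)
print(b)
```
[9, 1, 4, 6, 90]
[9, 1, 4, 6]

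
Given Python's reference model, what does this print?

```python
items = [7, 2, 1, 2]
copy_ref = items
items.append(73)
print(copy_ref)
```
[7, 2, 1, 2, 73]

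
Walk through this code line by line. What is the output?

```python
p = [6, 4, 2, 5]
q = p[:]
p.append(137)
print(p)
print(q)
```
[6, 4, 2, 5, 137]
[6, 4, 2, 5]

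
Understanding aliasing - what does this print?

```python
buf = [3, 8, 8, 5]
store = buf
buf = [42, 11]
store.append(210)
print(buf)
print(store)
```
[42, 11]
[3, 8, 8, 5, 210]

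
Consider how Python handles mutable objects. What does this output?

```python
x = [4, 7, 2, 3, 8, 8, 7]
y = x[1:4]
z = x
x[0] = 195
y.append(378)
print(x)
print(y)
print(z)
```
[195, 7, 2, 3, 8, 8, 7]
[7, 2, 3, 378]
[195, 7, 2, 3, 8, 8, 7]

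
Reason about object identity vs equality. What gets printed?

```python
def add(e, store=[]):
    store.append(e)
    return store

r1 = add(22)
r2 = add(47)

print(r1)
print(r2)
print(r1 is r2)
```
[22, 47]
[22, 47]
True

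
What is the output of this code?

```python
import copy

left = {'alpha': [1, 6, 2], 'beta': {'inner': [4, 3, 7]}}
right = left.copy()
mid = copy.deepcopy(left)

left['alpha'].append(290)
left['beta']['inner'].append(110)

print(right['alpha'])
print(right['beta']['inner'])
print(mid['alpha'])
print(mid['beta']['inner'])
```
[1, 6, 2, 290]
[4, 3, 7, 110]
[1, 6, 2]
[4, 3, 7]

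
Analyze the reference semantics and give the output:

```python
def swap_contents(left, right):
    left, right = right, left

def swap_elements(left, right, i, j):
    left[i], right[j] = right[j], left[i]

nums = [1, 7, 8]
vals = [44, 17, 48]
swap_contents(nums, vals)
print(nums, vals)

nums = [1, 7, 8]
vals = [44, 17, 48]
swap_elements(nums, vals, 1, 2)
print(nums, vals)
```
[1, 7, 8] [44, 17, 48]
[1, 48, 8] [44, 17, 7]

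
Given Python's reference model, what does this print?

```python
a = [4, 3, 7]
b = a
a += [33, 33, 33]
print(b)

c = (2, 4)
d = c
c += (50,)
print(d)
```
[4, 3, 7, 33, 33, 33]
(2, 4)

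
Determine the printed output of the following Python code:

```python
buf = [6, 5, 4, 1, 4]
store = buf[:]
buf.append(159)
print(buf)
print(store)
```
[6, 5, 4, 1, 4, 159]
[6, 5, 4, 1, 4]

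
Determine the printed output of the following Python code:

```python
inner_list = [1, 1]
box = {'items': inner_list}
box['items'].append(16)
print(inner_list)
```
[1, 1, 16]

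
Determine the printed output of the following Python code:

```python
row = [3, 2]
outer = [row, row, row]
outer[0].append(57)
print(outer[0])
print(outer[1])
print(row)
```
[3, 2, 57]
[3, 2, 57]
[3, 2, 57]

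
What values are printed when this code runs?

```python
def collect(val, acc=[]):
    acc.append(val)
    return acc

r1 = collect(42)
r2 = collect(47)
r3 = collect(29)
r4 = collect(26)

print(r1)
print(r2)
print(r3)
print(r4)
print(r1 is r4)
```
[42, 47, 29, 26]
[42, 47, 29, 26]
[42, 47, 29, 26]
[42, 47, 29, 26]
True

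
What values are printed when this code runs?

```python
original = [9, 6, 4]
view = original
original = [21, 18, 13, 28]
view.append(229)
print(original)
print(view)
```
[21, 18, 13, 28]
[9, 6, 4, 229]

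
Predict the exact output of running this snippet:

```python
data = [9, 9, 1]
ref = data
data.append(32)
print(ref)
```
[9, 9, 1, 32]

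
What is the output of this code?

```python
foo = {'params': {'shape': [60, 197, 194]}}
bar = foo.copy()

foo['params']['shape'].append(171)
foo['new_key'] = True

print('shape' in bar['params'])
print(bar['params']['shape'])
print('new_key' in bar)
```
True
[60, 197, 194, 171]
False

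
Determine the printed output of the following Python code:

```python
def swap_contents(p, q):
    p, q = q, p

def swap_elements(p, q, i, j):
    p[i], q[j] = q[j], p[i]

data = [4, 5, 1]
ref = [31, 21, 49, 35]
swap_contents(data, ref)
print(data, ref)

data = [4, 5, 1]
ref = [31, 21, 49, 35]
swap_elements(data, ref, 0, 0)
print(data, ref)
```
[4, 5, 1] [31, 21, 49, 35]
[31, 5, 1] [4, 21, 49, 35]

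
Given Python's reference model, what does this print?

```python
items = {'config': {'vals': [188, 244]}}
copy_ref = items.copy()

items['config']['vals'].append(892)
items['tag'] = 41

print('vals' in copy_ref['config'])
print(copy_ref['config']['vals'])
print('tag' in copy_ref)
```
True
[188, 244, 892]
False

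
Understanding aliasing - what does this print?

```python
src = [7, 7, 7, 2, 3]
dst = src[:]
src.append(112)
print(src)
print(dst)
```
[7, 7, 7, 2, 3, 112]
[7, 7, 7, 2, 3]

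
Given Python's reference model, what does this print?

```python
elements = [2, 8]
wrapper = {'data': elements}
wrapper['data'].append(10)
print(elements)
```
[2, 8, 10]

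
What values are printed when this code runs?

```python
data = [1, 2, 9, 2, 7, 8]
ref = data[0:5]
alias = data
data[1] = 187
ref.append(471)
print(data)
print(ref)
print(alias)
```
[1, 187, 9, 2, 7, 8]
[1, 2, 9, 2, 7, 471]
[1, 187, 9, 2, 7, 8]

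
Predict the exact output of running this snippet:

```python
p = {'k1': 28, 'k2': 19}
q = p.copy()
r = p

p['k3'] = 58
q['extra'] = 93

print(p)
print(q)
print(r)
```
{'k1': 28, 'k2': 19, 'k3': 58}
{'k1': 28, 'k2': 19, 'extra': 93}
{'k1': 28, 'k2': 19, 'k3': 58}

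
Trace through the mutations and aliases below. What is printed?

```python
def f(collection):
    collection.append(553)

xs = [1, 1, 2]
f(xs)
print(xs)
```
[1, 1, 2, 553]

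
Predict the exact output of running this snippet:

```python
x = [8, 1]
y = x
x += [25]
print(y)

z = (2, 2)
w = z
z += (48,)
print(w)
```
[8, 1, 25]
(2, 2)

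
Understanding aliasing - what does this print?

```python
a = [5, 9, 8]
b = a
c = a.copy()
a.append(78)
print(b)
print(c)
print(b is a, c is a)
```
[5, 9, 8, 78]
[5, 9, 8]
True False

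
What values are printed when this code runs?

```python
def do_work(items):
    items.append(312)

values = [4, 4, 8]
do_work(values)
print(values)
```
[4, 4, 8, 312]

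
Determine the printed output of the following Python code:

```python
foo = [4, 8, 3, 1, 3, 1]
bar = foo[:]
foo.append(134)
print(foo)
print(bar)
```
[4, 8, 3, 1, 3, 1, 134]
[4, 8, 3, 1, 3, 1]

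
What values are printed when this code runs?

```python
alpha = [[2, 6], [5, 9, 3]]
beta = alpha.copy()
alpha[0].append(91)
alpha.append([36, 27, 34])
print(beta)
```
[[2, 6, 91], [5, 9, 3]]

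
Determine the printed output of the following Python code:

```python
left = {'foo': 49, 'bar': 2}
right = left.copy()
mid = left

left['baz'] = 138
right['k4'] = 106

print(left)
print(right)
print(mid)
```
{'foo': 49, 'bar': 2, 'baz': 138}
{'foo': 49, 'bar': 2, 'k4': 106}
{'foo': 49, 'bar': 2, 'baz': 138}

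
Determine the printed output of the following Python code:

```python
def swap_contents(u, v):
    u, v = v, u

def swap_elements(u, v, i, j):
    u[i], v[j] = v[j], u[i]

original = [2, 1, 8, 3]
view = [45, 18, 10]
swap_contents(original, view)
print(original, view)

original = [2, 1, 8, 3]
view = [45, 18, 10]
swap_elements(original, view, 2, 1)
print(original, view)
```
[2, 1, 8, 3] [45, 18, 10]
[2, 1, 18, 3] [45, 8, 10]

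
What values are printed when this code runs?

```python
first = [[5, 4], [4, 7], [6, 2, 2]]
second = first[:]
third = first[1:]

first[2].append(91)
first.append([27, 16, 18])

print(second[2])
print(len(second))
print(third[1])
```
[6, 2, 2, 91]
3
[6, 2, 2, 91]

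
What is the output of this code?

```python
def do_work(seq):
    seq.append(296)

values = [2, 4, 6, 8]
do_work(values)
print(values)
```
[2, 4, 6, 8, 296]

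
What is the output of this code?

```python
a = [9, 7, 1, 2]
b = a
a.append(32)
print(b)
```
[9, 7, 1, 2, 32]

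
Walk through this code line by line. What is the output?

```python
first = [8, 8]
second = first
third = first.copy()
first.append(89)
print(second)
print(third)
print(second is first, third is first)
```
[8, 8, 89]
[8, 8]
True False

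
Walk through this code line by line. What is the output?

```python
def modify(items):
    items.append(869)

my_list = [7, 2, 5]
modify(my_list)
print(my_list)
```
[7, 2, 5, 869]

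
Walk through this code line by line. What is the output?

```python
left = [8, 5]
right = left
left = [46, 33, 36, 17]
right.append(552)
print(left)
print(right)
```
[46, 33, 36, 17]
[8, 5, 552]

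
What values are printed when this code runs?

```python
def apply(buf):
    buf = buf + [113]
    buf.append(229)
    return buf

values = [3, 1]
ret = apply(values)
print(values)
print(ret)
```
[3, 1]
[3, 1, 113, 229]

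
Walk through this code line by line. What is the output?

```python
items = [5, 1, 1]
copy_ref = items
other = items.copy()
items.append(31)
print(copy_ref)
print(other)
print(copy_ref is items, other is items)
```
[5, 1, 1, 31]
[5, 1, 1]
True False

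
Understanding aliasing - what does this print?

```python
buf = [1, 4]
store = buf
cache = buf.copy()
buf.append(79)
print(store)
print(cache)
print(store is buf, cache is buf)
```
[1, 4, 79]
[1, 4]
True False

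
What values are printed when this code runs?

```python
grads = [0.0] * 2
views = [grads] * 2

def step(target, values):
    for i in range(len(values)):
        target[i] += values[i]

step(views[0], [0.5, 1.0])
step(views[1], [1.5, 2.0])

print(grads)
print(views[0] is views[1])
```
[2.0, 3.0]
True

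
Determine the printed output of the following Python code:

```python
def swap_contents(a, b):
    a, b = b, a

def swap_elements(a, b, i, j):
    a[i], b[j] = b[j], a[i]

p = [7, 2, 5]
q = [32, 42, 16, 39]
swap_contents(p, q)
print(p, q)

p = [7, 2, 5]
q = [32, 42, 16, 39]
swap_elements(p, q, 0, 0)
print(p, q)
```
[7, 2, 5] [32, 42, 16, 39]
[32, 2, 5] [7, 42, 16, 39]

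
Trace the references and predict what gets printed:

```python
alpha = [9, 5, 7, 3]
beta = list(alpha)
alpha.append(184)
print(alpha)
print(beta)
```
[9, 5, 7, 3, 184]
[9, 5, 7, 3]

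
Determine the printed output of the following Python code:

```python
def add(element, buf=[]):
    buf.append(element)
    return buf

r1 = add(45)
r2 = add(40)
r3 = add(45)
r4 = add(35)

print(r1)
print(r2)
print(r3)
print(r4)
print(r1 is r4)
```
[45, 40, 45, 35]
[45, 40, 45, 35]
[45, 40, 45, 35]
[45, 40, 45, 35]
True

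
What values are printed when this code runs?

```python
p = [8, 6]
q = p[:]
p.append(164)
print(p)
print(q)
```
[8, 6, 164]
[8, 6]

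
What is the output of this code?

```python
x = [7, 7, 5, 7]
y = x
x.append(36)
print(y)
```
[7, 7, 5, 7, 36]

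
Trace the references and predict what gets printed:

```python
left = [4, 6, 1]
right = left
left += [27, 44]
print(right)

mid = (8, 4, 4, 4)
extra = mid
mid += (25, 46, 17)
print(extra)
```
[4, 6, 1, 27, 44]
(8, 4, 4, 4)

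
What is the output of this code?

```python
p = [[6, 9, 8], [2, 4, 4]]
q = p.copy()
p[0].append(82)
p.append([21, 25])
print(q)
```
[[6, 9, 8, 82], [2, 4, 4]]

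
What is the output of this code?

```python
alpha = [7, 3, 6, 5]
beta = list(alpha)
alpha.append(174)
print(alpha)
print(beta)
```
[7, 3, 6, 5, 174]
[7, 3, 6, 5]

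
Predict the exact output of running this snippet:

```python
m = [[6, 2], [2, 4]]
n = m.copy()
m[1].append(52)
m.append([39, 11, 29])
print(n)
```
[[6, 2], [2, 4, 52]]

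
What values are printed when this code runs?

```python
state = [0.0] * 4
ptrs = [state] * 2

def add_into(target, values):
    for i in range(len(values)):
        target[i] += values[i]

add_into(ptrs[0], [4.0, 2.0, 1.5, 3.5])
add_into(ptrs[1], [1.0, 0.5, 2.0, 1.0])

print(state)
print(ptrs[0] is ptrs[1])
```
[5.0, 2.5, 3.5, 4.5]
True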